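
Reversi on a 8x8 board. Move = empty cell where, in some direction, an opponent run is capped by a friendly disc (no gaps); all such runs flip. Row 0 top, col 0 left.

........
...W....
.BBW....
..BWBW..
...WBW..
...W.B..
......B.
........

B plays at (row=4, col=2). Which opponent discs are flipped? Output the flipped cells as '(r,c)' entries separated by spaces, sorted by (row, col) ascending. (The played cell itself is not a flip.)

Dir NW: first cell '.' (not opp) -> no flip
Dir N: first cell 'B' (not opp) -> no flip
Dir NE: opp run (3,3), next='.' -> no flip
Dir W: first cell '.' (not opp) -> no flip
Dir E: opp run (4,3) capped by B -> flip
Dir SW: first cell '.' (not opp) -> no flip
Dir S: first cell '.' (not opp) -> no flip
Dir SE: opp run (5,3), next='.' -> no flip

Answer: (4,3)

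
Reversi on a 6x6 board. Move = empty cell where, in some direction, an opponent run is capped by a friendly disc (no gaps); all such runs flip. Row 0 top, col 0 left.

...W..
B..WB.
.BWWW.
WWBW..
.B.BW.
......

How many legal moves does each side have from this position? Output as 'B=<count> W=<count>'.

Answer: B=4 W=12

Derivation:
-- B to move --
(0,2): no bracket -> illegal
(0,4): no bracket -> illegal
(1,1): no bracket -> illegal
(1,2): flips 2 -> legal
(1,5): no bracket -> illegal
(2,0): no bracket -> illegal
(2,5): flips 3 -> legal
(3,4): flips 2 -> legal
(3,5): no bracket -> illegal
(4,0): no bracket -> illegal
(4,2): no bracket -> illegal
(4,5): flips 1 -> legal
(5,3): no bracket -> illegal
(5,4): no bracket -> illegal
(5,5): no bracket -> illegal
B mobility = 4
-- W to move --
(0,0): no bracket -> illegal
(0,1): no bracket -> illegal
(0,4): flips 1 -> legal
(0,5): flips 1 -> legal
(1,1): flips 1 -> legal
(1,2): flips 1 -> legal
(1,5): flips 1 -> legal
(2,0): flips 1 -> legal
(2,5): flips 1 -> legal
(3,4): no bracket -> illegal
(4,0): no bracket -> illegal
(4,2): flips 2 -> legal
(5,0): flips 2 -> legal
(5,1): flips 1 -> legal
(5,2): flips 1 -> legal
(5,3): flips 1 -> legal
(5,4): no bracket -> illegal
W mobility = 12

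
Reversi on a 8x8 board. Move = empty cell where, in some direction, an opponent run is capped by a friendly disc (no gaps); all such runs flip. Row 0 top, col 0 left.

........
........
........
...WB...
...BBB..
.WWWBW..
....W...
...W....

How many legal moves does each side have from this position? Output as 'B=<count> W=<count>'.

Answer: B=11 W=3

Derivation:
-- B to move --
(2,2): flips 1 -> legal
(2,3): flips 1 -> legal
(2,4): no bracket -> illegal
(3,2): flips 1 -> legal
(4,0): no bracket -> illegal
(4,1): no bracket -> illegal
(4,2): no bracket -> illegal
(4,6): no bracket -> illegal
(5,0): flips 3 -> legal
(5,6): flips 1 -> legal
(6,0): no bracket -> illegal
(6,1): flips 1 -> legal
(6,2): flips 1 -> legal
(6,3): flips 1 -> legal
(6,5): flips 1 -> legal
(6,6): flips 1 -> legal
(7,2): no bracket -> illegal
(7,4): flips 1 -> legal
(7,5): no bracket -> illegal
B mobility = 11
-- W to move --
(2,3): no bracket -> illegal
(2,4): flips 3 -> legal
(2,5): flips 2 -> legal
(3,2): no bracket -> illegal
(3,5): flips 3 -> legal
(3,6): no bracket -> illegal
(4,2): no bracket -> illegal
(4,6): no bracket -> illegal
(5,6): no bracket -> illegal
(6,3): no bracket -> illegal
(6,5): no bracket -> illegal
W mobility = 3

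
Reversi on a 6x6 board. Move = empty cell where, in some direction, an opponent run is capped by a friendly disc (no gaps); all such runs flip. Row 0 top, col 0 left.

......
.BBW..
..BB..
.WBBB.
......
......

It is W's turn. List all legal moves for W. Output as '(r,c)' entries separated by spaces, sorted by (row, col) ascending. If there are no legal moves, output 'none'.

Answer: (1,0) (3,5) (4,3)

Derivation:
(0,0): no bracket -> illegal
(0,1): no bracket -> illegal
(0,2): no bracket -> illegal
(0,3): no bracket -> illegal
(1,0): flips 2 -> legal
(1,4): no bracket -> illegal
(2,0): no bracket -> illegal
(2,1): no bracket -> illegal
(2,4): no bracket -> illegal
(2,5): no bracket -> illegal
(3,5): flips 3 -> legal
(4,1): no bracket -> illegal
(4,2): no bracket -> illegal
(4,3): flips 2 -> legal
(4,4): no bracket -> illegal
(4,5): no bracket -> illegal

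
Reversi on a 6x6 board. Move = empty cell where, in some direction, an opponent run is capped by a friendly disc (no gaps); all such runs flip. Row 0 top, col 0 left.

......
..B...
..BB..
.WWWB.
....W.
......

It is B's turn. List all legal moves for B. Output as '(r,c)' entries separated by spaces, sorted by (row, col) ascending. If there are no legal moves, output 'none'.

(2,0): no bracket -> illegal
(2,1): no bracket -> illegal
(2,4): no bracket -> illegal
(3,0): flips 3 -> legal
(3,5): no bracket -> illegal
(4,0): flips 1 -> legal
(4,1): flips 1 -> legal
(4,2): flips 1 -> legal
(4,3): flips 1 -> legal
(4,5): no bracket -> illegal
(5,3): no bracket -> illegal
(5,4): flips 1 -> legal
(5,5): flips 2 -> legal

Answer: (3,0) (4,0) (4,1) (4,2) (4,3) (5,4) (5,5)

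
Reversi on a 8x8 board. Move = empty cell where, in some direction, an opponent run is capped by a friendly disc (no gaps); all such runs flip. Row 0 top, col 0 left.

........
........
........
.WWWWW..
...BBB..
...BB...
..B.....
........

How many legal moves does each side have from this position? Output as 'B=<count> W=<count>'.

Answer: B=6 W=7

Derivation:
-- B to move --
(2,0): no bracket -> illegal
(2,1): flips 1 -> legal
(2,2): flips 1 -> legal
(2,3): flips 2 -> legal
(2,4): flips 1 -> legal
(2,5): flips 2 -> legal
(2,6): flips 1 -> legal
(3,0): no bracket -> illegal
(3,6): no bracket -> illegal
(4,0): no bracket -> illegal
(4,1): no bracket -> illegal
(4,2): no bracket -> illegal
(4,6): no bracket -> illegal
B mobility = 6
-- W to move --
(3,6): no bracket -> illegal
(4,2): no bracket -> illegal
(4,6): no bracket -> illegal
(5,1): no bracket -> illegal
(5,2): flips 1 -> legal
(5,5): flips 2 -> legal
(5,6): flips 1 -> legal
(6,1): no bracket -> illegal
(6,3): flips 2 -> legal
(6,4): flips 2 -> legal
(6,5): flips 2 -> legal
(7,1): flips 3 -> legal
(7,2): no bracket -> illegal
(7,3): no bracket -> illegal
W mobility = 7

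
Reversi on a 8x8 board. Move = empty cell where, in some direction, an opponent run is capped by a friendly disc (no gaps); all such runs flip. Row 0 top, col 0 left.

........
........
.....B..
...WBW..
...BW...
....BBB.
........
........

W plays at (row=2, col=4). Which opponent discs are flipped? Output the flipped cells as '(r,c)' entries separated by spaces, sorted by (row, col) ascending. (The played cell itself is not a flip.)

Dir NW: first cell '.' (not opp) -> no flip
Dir N: first cell '.' (not opp) -> no flip
Dir NE: first cell '.' (not opp) -> no flip
Dir W: first cell '.' (not opp) -> no flip
Dir E: opp run (2,5), next='.' -> no flip
Dir SW: first cell 'W' (not opp) -> no flip
Dir S: opp run (3,4) capped by W -> flip
Dir SE: first cell 'W' (not opp) -> no flip

Answer: (3,4)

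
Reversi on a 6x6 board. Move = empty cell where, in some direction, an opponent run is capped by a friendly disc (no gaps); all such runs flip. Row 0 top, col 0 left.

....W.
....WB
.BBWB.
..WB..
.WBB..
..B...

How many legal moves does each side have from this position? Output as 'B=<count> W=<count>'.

Answer: B=4 W=8

Derivation:
-- B to move --
(0,3): no bracket -> illegal
(0,5): no bracket -> illegal
(1,2): no bracket -> illegal
(1,3): flips 2 -> legal
(2,5): no bracket -> illegal
(3,0): flips 1 -> legal
(3,1): flips 1 -> legal
(3,4): no bracket -> illegal
(4,0): flips 1 -> legal
(5,0): no bracket -> illegal
(5,1): no bracket -> illegal
B mobility = 4
-- W to move --
(0,5): no bracket -> illegal
(1,0): flips 1 -> legal
(1,1): no bracket -> illegal
(1,2): flips 1 -> legal
(1,3): no bracket -> illegal
(2,0): flips 2 -> legal
(2,5): flips 1 -> legal
(3,0): no bracket -> illegal
(3,1): no bracket -> illegal
(3,4): flips 2 -> legal
(3,5): no bracket -> illegal
(4,4): flips 2 -> legal
(5,1): no bracket -> illegal
(5,3): flips 2 -> legal
(5,4): flips 1 -> legal
W mobility = 8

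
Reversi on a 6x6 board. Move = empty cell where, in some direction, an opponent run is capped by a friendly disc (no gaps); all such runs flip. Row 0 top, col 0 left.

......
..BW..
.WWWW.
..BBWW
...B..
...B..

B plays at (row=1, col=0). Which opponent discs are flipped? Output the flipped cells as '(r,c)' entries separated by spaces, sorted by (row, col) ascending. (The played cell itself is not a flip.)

Answer: (2,1)

Derivation:
Dir NW: edge -> no flip
Dir N: first cell '.' (not opp) -> no flip
Dir NE: first cell '.' (not opp) -> no flip
Dir W: edge -> no flip
Dir E: first cell '.' (not opp) -> no flip
Dir SW: edge -> no flip
Dir S: first cell '.' (not opp) -> no flip
Dir SE: opp run (2,1) capped by B -> flip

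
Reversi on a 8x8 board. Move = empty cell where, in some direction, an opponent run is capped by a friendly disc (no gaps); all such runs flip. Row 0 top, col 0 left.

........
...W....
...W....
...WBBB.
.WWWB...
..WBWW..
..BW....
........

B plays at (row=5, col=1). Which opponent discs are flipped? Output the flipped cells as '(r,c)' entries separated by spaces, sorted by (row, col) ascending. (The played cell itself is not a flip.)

Answer: (5,2)

Derivation:
Dir NW: first cell '.' (not opp) -> no flip
Dir N: opp run (4,1), next='.' -> no flip
Dir NE: opp run (4,2) (3,3), next='.' -> no flip
Dir W: first cell '.' (not opp) -> no flip
Dir E: opp run (5,2) capped by B -> flip
Dir SW: first cell '.' (not opp) -> no flip
Dir S: first cell '.' (not opp) -> no flip
Dir SE: first cell 'B' (not opp) -> no flip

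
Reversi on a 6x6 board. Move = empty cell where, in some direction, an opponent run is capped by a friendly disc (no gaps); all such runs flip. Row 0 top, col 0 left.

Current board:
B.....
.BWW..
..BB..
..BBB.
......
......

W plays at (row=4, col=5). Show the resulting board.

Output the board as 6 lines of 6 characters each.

Answer: B.....
.BWW..
..BW..
..BBW.
.....W
......

Derivation:
Place W at (4,5); scan 8 dirs for brackets.
Dir NW: opp run (3,4) (2,3) capped by W -> flip
Dir N: first cell '.' (not opp) -> no flip
Dir NE: edge -> no flip
Dir W: first cell '.' (not opp) -> no flip
Dir E: edge -> no flip
Dir SW: first cell '.' (not opp) -> no flip
Dir S: first cell '.' (not opp) -> no flip
Dir SE: edge -> no flip
All flips: (2,3) (3,4)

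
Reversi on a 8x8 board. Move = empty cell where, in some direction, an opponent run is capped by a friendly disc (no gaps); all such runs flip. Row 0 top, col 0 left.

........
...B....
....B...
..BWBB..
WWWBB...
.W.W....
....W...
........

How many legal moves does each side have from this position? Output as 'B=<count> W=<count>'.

-- B to move --
(2,2): flips 1 -> legal
(2,3): flips 1 -> legal
(3,0): no bracket -> illegal
(3,1): no bracket -> illegal
(5,0): flips 1 -> legal
(5,2): flips 1 -> legal
(5,4): no bracket -> illegal
(5,5): no bracket -> illegal
(6,0): flips 3 -> legal
(6,1): no bracket -> illegal
(6,2): flips 1 -> legal
(6,3): flips 1 -> legal
(6,5): no bracket -> illegal
(7,3): no bracket -> illegal
(7,4): no bracket -> illegal
(7,5): no bracket -> illegal
B mobility = 7
-- W to move --
(0,2): no bracket -> illegal
(0,3): no bracket -> illegal
(0,4): no bracket -> illegal
(1,2): no bracket -> illegal
(1,4): no bracket -> illegal
(1,5): flips 1 -> legal
(2,1): no bracket -> illegal
(2,2): flips 1 -> legal
(2,3): flips 1 -> legal
(2,5): no bracket -> illegal
(2,6): flips 2 -> legal
(3,1): flips 1 -> legal
(3,6): flips 2 -> legal
(4,5): flips 2 -> legal
(4,6): no bracket -> illegal
(5,2): no bracket -> illegal
(5,4): no bracket -> illegal
(5,5): flips 1 -> legal
W mobility = 8

Answer: B=7 W=8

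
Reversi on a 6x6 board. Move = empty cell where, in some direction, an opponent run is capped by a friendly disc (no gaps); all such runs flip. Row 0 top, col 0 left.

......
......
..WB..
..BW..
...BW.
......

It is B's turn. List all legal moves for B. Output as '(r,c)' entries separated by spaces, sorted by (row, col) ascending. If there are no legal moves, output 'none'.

Answer: (1,2) (2,1) (3,4) (4,5)

Derivation:
(1,1): no bracket -> illegal
(1,2): flips 1 -> legal
(1,3): no bracket -> illegal
(2,1): flips 1 -> legal
(2,4): no bracket -> illegal
(3,1): no bracket -> illegal
(3,4): flips 1 -> legal
(3,5): no bracket -> illegal
(4,2): no bracket -> illegal
(4,5): flips 1 -> legal
(5,3): no bracket -> illegal
(5,4): no bracket -> illegal
(5,5): no bracket -> illegal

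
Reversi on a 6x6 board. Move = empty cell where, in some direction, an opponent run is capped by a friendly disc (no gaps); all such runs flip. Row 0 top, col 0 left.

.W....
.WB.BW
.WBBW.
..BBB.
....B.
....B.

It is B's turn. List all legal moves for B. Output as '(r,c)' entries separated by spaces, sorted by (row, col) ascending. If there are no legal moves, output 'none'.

Answer: (0,0) (1,0) (2,0) (2,5) (3,0)

Derivation:
(0,0): flips 1 -> legal
(0,2): no bracket -> illegal
(0,4): no bracket -> illegal
(0,5): no bracket -> illegal
(1,0): flips 2 -> legal
(1,3): no bracket -> illegal
(2,0): flips 1 -> legal
(2,5): flips 1 -> legal
(3,0): flips 1 -> legal
(3,1): no bracket -> illegal
(3,5): no bracket -> illegal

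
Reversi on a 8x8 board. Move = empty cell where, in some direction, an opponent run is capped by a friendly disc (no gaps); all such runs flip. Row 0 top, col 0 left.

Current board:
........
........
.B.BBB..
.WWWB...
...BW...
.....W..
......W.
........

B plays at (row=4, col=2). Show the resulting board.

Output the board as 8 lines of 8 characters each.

Place B at (4,2); scan 8 dirs for brackets.
Dir NW: opp run (3,1), next='.' -> no flip
Dir N: opp run (3,2), next='.' -> no flip
Dir NE: opp run (3,3) capped by B -> flip
Dir W: first cell '.' (not opp) -> no flip
Dir E: first cell 'B' (not opp) -> no flip
Dir SW: first cell '.' (not opp) -> no flip
Dir S: first cell '.' (not opp) -> no flip
Dir SE: first cell '.' (not opp) -> no flip
All flips: (3,3)

Answer: ........
........
.B.BBB..
.WWBB...
..BBW...
.....W..
......W.
........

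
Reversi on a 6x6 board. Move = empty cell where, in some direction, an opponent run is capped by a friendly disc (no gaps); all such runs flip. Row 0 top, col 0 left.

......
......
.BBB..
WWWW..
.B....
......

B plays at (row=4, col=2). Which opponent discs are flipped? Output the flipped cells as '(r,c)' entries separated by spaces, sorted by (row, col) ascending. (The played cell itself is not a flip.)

Dir NW: opp run (3,1), next='.' -> no flip
Dir N: opp run (3,2) capped by B -> flip
Dir NE: opp run (3,3), next='.' -> no flip
Dir W: first cell 'B' (not opp) -> no flip
Dir E: first cell '.' (not opp) -> no flip
Dir SW: first cell '.' (not opp) -> no flip
Dir S: first cell '.' (not opp) -> no flip
Dir SE: first cell '.' (not opp) -> no flip

Answer: (3,2)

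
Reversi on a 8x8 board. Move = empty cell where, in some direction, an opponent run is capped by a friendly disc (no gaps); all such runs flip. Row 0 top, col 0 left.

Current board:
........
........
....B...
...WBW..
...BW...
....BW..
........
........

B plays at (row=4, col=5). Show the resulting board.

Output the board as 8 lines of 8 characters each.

Place B at (4,5); scan 8 dirs for brackets.
Dir NW: first cell 'B' (not opp) -> no flip
Dir N: opp run (3,5), next='.' -> no flip
Dir NE: first cell '.' (not opp) -> no flip
Dir W: opp run (4,4) capped by B -> flip
Dir E: first cell '.' (not opp) -> no flip
Dir SW: first cell 'B' (not opp) -> no flip
Dir S: opp run (5,5), next='.' -> no flip
Dir SE: first cell '.' (not opp) -> no flip
All flips: (4,4)

Answer: ........
........
....B...
...WBW..
...BBB..
....BW..
........
........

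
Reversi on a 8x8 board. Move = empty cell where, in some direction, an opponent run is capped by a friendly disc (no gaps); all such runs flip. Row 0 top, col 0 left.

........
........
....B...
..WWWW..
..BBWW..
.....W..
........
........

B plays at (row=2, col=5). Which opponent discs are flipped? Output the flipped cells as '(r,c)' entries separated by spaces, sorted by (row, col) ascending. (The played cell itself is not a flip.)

Dir NW: first cell '.' (not opp) -> no flip
Dir N: first cell '.' (not opp) -> no flip
Dir NE: first cell '.' (not opp) -> no flip
Dir W: first cell 'B' (not opp) -> no flip
Dir E: first cell '.' (not opp) -> no flip
Dir SW: opp run (3,4) capped by B -> flip
Dir S: opp run (3,5) (4,5) (5,5), next='.' -> no flip
Dir SE: first cell '.' (not opp) -> no flip

Answer: (3,4)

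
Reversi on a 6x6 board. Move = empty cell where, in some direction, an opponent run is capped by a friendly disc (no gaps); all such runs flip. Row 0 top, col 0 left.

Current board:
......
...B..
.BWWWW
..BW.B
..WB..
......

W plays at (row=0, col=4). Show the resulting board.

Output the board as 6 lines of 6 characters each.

Place W at (0,4); scan 8 dirs for brackets.
Dir NW: edge -> no flip
Dir N: edge -> no flip
Dir NE: edge -> no flip
Dir W: first cell '.' (not opp) -> no flip
Dir E: first cell '.' (not opp) -> no flip
Dir SW: opp run (1,3) capped by W -> flip
Dir S: first cell '.' (not opp) -> no flip
Dir SE: first cell '.' (not opp) -> no flip
All flips: (1,3)

Answer: ....W.
...W..
.BWWWW
..BW.B
..WB..
......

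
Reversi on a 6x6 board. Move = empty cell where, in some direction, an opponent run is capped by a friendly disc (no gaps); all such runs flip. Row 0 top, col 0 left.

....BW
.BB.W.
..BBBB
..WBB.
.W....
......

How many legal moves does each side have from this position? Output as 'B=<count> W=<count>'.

-- B to move --
(0,3): flips 1 -> legal
(1,3): no bracket -> illegal
(1,5): no bracket -> illegal
(2,1): no bracket -> illegal
(3,0): no bracket -> illegal
(3,1): flips 1 -> legal
(4,0): no bracket -> illegal
(4,2): flips 1 -> legal
(4,3): no bracket -> illegal
(5,0): flips 2 -> legal
(5,1): no bracket -> illegal
(5,2): no bracket -> illegal
B mobility = 4
-- W to move --
(0,0): no bracket -> illegal
(0,1): no bracket -> illegal
(0,2): flips 2 -> legal
(0,3): flips 1 -> legal
(1,0): no bracket -> illegal
(1,3): no bracket -> illegal
(1,5): no bracket -> illegal
(2,0): no bracket -> illegal
(2,1): no bracket -> illegal
(3,1): no bracket -> illegal
(3,5): flips 2 -> legal
(4,2): no bracket -> illegal
(4,3): no bracket -> illegal
(4,4): flips 2 -> legal
(4,5): no bracket -> illegal
W mobility = 4

Answer: B=4 W=4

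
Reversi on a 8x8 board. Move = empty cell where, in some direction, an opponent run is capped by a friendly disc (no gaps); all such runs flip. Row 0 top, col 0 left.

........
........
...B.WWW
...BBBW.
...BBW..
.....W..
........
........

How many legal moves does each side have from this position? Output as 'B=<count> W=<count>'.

Answer: B=8 W=6

Derivation:
-- B to move --
(1,4): no bracket -> illegal
(1,5): flips 1 -> legal
(1,6): flips 1 -> legal
(1,7): flips 1 -> legal
(2,4): no bracket -> illegal
(3,7): flips 1 -> legal
(4,6): flips 1 -> legal
(4,7): no bracket -> illegal
(5,4): no bracket -> illegal
(5,6): flips 1 -> legal
(6,4): no bracket -> illegal
(6,5): flips 2 -> legal
(6,6): flips 1 -> legal
B mobility = 8
-- W to move --
(1,2): flips 2 -> legal
(1,3): no bracket -> illegal
(1,4): no bracket -> illegal
(2,2): flips 2 -> legal
(2,4): no bracket -> illegal
(3,2): flips 3 -> legal
(4,2): flips 2 -> legal
(4,6): no bracket -> illegal
(5,2): flips 2 -> legal
(5,3): flips 2 -> legal
(5,4): no bracket -> illegal
W mobility = 6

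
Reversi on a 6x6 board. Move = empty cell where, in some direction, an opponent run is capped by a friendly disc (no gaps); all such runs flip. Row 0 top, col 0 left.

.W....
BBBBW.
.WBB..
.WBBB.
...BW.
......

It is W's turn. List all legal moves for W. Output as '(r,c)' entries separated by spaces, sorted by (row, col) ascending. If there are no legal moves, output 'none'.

(0,0): flips 3 -> legal
(0,2): no bracket -> illegal
(0,3): flips 1 -> legal
(0,4): flips 2 -> legal
(2,0): no bracket -> illegal
(2,4): flips 3 -> legal
(2,5): no bracket -> illegal
(3,5): flips 3 -> legal
(4,1): flips 2 -> legal
(4,2): flips 1 -> legal
(4,5): flips 3 -> legal
(5,2): no bracket -> illegal
(5,3): no bracket -> illegal
(5,4): flips 2 -> legal

Answer: (0,0) (0,3) (0,4) (2,4) (3,5) (4,1) (4,2) (4,5) (5,4)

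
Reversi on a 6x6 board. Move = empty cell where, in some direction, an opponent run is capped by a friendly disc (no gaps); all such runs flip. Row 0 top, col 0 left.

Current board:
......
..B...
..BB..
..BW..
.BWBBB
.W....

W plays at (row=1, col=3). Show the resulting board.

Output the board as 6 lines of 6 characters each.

Place W at (1,3); scan 8 dirs for brackets.
Dir NW: first cell '.' (not opp) -> no flip
Dir N: first cell '.' (not opp) -> no flip
Dir NE: first cell '.' (not opp) -> no flip
Dir W: opp run (1,2), next='.' -> no flip
Dir E: first cell '.' (not opp) -> no flip
Dir SW: opp run (2,2), next='.' -> no flip
Dir S: opp run (2,3) capped by W -> flip
Dir SE: first cell '.' (not opp) -> no flip
All flips: (2,3)

Answer: ......
..BW..
..BW..
..BW..
.BWBBB
.W....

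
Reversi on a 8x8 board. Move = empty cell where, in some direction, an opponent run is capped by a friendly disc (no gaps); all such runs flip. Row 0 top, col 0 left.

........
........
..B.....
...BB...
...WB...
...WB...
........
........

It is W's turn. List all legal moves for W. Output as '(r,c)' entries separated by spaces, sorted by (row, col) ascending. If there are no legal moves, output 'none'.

(1,1): no bracket -> illegal
(1,2): no bracket -> illegal
(1,3): no bracket -> illegal
(2,1): no bracket -> illegal
(2,3): flips 1 -> legal
(2,4): no bracket -> illegal
(2,5): flips 1 -> legal
(3,1): no bracket -> illegal
(3,2): no bracket -> illegal
(3,5): flips 1 -> legal
(4,2): no bracket -> illegal
(4,5): flips 1 -> legal
(5,5): flips 1 -> legal
(6,3): no bracket -> illegal
(6,4): no bracket -> illegal
(6,5): flips 1 -> legal

Answer: (2,3) (2,5) (3,5) (4,5) (5,5) (6,5)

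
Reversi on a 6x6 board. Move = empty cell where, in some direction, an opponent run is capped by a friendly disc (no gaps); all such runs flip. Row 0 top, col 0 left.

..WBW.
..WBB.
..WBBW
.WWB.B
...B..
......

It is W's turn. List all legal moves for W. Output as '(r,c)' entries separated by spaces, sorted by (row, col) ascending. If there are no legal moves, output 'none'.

Answer: (0,5) (1,5) (3,4) (4,4) (4,5) (5,4)

Derivation:
(0,5): flips 2 -> legal
(1,5): flips 2 -> legal
(3,4): flips 4 -> legal
(4,2): no bracket -> illegal
(4,4): flips 1 -> legal
(4,5): flips 1 -> legal
(5,2): no bracket -> illegal
(5,3): no bracket -> illegal
(5,4): flips 1 -> legal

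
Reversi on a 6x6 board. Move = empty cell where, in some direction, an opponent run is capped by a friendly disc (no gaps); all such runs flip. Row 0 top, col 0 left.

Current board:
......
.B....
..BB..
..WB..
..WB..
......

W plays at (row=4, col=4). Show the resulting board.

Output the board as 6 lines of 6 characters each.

Place W at (4,4); scan 8 dirs for brackets.
Dir NW: opp run (3,3) (2,2) (1,1), next='.' -> no flip
Dir N: first cell '.' (not opp) -> no flip
Dir NE: first cell '.' (not opp) -> no flip
Dir W: opp run (4,3) capped by W -> flip
Dir E: first cell '.' (not opp) -> no flip
Dir SW: first cell '.' (not opp) -> no flip
Dir S: first cell '.' (not opp) -> no flip
Dir SE: first cell '.' (not opp) -> no flip
All flips: (4,3)

Answer: ......
.B....
..BB..
..WB..
..WWW.
......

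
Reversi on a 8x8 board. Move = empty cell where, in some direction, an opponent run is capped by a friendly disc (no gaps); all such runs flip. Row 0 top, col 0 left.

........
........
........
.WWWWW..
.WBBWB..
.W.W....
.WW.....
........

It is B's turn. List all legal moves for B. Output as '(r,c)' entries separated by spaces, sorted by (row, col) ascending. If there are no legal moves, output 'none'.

(2,0): flips 1 -> legal
(2,1): flips 1 -> legal
(2,2): flips 1 -> legal
(2,3): flips 2 -> legal
(2,4): flips 1 -> legal
(2,5): flips 2 -> legal
(2,6): no bracket -> illegal
(3,0): no bracket -> illegal
(3,6): no bracket -> illegal
(4,0): flips 1 -> legal
(4,6): no bracket -> illegal
(5,0): no bracket -> illegal
(5,2): no bracket -> illegal
(5,4): no bracket -> illegal
(5,5): no bracket -> illegal
(6,0): flips 1 -> legal
(6,3): flips 1 -> legal
(6,4): flips 1 -> legal
(7,0): no bracket -> illegal
(7,1): no bracket -> illegal
(7,2): no bracket -> illegal
(7,3): no bracket -> illegal

Answer: (2,0) (2,1) (2,2) (2,3) (2,4) (2,5) (4,0) (6,0) (6,3) (6,4)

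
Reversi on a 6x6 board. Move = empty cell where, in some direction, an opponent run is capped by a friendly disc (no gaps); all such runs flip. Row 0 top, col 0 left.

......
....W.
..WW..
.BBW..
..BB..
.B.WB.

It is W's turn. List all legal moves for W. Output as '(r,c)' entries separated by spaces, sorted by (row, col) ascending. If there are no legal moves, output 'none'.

Answer: (2,0) (3,0) (4,0) (4,1) (5,2) (5,5)

Derivation:
(2,0): flips 2 -> legal
(2,1): no bracket -> illegal
(3,0): flips 2 -> legal
(3,4): no bracket -> illegal
(4,0): flips 1 -> legal
(4,1): flips 1 -> legal
(4,4): no bracket -> illegal
(4,5): no bracket -> illegal
(5,0): no bracket -> illegal
(5,2): flips 2 -> legal
(5,5): flips 1 -> legal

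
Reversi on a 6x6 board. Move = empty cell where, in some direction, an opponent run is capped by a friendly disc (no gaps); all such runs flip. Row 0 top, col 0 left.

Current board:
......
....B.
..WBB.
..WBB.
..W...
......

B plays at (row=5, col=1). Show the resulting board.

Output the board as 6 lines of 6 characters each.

Place B at (5,1); scan 8 dirs for brackets.
Dir NW: first cell '.' (not opp) -> no flip
Dir N: first cell '.' (not opp) -> no flip
Dir NE: opp run (4,2) capped by B -> flip
Dir W: first cell '.' (not opp) -> no flip
Dir E: first cell '.' (not opp) -> no flip
Dir SW: edge -> no flip
Dir S: edge -> no flip
Dir SE: edge -> no flip
All flips: (4,2)

Answer: ......
....B.
..WBB.
..WBB.
..B...
.B....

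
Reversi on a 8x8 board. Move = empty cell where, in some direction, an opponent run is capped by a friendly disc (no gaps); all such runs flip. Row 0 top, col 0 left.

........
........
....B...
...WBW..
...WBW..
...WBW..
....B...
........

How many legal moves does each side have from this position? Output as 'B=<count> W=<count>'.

-- B to move --
(2,2): flips 1 -> legal
(2,3): no bracket -> illegal
(2,5): no bracket -> illegal
(2,6): flips 1 -> legal
(3,2): flips 2 -> legal
(3,6): flips 2 -> legal
(4,2): flips 3 -> legal
(4,6): flips 3 -> legal
(5,2): flips 2 -> legal
(5,6): flips 2 -> legal
(6,2): flips 1 -> legal
(6,3): no bracket -> illegal
(6,5): no bracket -> illegal
(6,6): flips 1 -> legal
B mobility = 10
-- W to move --
(1,3): flips 1 -> legal
(1,4): no bracket -> illegal
(1,5): flips 1 -> legal
(2,3): flips 1 -> legal
(2,5): flips 1 -> legal
(6,3): flips 1 -> legal
(6,5): flips 1 -> legal
(7,3): flips 1 -> legal
(7,4): no bracket -> illegal
(7,5): flips 1 -> legal
W mobility = 8

Answer: B=10 W=8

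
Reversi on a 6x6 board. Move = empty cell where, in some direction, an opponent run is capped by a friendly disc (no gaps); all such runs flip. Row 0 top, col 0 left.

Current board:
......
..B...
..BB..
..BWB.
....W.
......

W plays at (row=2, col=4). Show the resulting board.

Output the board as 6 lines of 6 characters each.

Place W at (2,4); scan 8 dirs for brackets.
Dir NW: first cell '.' (not opp) -> no flip
Dir N: first cell '.' (not opp) -> no flip
Dir NE: first cell '.' (not opp) -> no flip
Dir W: opp run (2,3) (2,2), next='.' -> no flip
Dir E: first cell '.' (not opp) -> no flip
Dir SW: first cell 'W' (not opp) -> no flip
Dir S: opp run (3,4) capped by W -> flip
Dir SE: first cell '.' (not opp) -> no flip
All flips: (3,4)

Answer: ......
..B...
..BBW.
..BWW.
....W.
......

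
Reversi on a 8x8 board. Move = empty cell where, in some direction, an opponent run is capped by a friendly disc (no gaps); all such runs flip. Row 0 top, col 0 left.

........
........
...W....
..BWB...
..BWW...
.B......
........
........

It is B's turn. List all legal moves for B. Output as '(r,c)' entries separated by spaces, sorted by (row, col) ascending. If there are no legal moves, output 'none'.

Answer: (1,2) (1,4) (2,4) (4,5) (5,2) (5,4)

Derivation:
(1,2): flips 1 -> legal
(1,3): no bracket -> illegal
(1,4): flips 1 -> legal
(2,2): no bracket -> illegal
(2,4): flips 1 -> legal
(3,5): no bracket -> illegal
(4,5): flips 2 -> legal
(5,2): flips 1 -> legal
(5,3): no bracket -> illegal
(5,4): flips 2 -> legal
(5,5): no bracket -> illegal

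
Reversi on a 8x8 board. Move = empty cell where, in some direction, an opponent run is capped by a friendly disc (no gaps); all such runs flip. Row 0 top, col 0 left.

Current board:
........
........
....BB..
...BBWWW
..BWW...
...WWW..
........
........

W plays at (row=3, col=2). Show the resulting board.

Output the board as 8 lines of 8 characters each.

Answer: ........
........
....BB..
..WWWWWW
..BWW...
...WWW..
........
........

Derivation:
Place W at (3,2); scan 8 dirs for brackets.
Dir NW: first cell '.' (not opp) -> no flip
Dir N: first cell '.' (not opp) -> no flip
Dir NE: first cell '.' (not opp) -> no flip
Dir W: first cell '.' (not opp) -> no flip
Dir E: opp run (3,3) (3,4) capped by W -> flip
Dir SW: first cell '.' (not opp) -> no flip
Dir S: opp run (4,2), next='.' -> no flip
Dir SE: first cell 'W' (not opp) -> no flip
All flips: (3,3) (3,4)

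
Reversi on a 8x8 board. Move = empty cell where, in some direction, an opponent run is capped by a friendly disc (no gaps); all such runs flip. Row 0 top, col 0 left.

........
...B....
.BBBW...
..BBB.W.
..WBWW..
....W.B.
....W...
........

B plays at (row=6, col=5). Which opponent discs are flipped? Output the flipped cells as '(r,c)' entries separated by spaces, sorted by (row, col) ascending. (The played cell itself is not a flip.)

Answer: (5,4)

Derivation:
Dir NW: opp run (5,4) capped by B -> flip
Dir N: first cell '.' (not opp) -> no flip
Dir NE: first cell 'B' (not opp) -> no flip
Dir W: opp run (6,4), next='.' -> no flip
Dir E: first cell '.' (not opp) -> no flip
Dir SW: first cell '.' (not opp) -> no flip
Dir S: first cell '.' (not opp) -> no flip
Dir SE: first cell '.' (not opp) -> no flip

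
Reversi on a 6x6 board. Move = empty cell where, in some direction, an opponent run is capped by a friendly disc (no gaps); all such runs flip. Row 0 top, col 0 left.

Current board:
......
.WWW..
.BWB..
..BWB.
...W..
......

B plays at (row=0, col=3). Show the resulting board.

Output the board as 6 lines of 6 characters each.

Place B at (0,3); scan 8 dirs for brackets.
Dir NW: edge -> no flip
Dir N: edge -> no flip
Dir NE: edge -> no flip
Dir W: first cell '.' (not opp) -> no flip
Dir E: first cell '.' (not opp) -> no flip
Dir SW: opp run (1,2) capped by B -> flip
Dir S: opp run (1,3) capped by B -> flip
Dir SE: first cell '.' (not opp) -> no flip
All flips: (1,2) (1,3)

Answer: ...B..
.WBB..
.BWB..
..BWB.
...W..
......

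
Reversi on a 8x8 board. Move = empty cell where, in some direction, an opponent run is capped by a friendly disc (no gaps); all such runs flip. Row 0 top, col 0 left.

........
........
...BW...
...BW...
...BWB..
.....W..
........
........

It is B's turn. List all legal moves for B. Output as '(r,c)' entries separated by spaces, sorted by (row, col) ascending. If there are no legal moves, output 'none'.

Answer: (1,5) (2,5) (3,5) (6,5) (6,6)

Derivation:
(1,3): no bracket -> illegal
(1,4): no bracket -> illegal
(1,5): flips 1 -> legal
(2,5): flips 2 -> legal
(3,5): flips 1 -> legal
(4,6): no bracket -> illegal
(5,3): no bracket -> illegal
(5,4): no bracket -> illegal
(5,6): no bracket -> illegal
(6,4): no bracket -> illegal
(6,5): flips 1 -> legal
(6,6): flips 2 -> legal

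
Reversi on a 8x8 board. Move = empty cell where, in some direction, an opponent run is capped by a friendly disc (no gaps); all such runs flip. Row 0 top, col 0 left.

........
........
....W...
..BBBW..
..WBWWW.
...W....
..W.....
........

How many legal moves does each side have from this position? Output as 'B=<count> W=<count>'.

Answer: B=11 W=3

Derivation:
-- B to move --
(1,3): no bracket -> illegal
(1,4): flips 1 -> legal
(1,5): flips 1 -> legal
(2,3): no bracket -> illegal
(2,5): no bracket -> illegal
(2,6): no bracket -> illegal
(3,1): no bracket -> illegal
(3,6): flips 1 -> legal
(3,7): no bracket -> illegal
(4,1): flips 1 -> legal
(4,7): flips 3 -> legal
(5,1): flips 1 -> legal
(5,2): flips 1 -> legal
(5,4): flips 1 -> legal
(5,5): flips 1 -> legal
(5,6): flips 1 -> legal
(5,7): no bracket -> illegal
(6,1): no bracket -> illegal
(6,3): flips 1 -> legal
(6,4): no bracket -> illegal
(7,1): no bracket -> illegal
(7,2): no bracket -> illegal
(7,3): no bracket -> illegal
B mobility = 11
-- W to move --
(2,1): no bracket -> illegal
(2,2): flips 2 -> legal
(2,3): flips 3 -> legal
(2,5): no bracket -> illegal
(3,1): flips 3 -> legal
(4,1): no bracket -> illegal
(5,2): no bracket -> illegal
(5,4): no bracket -> illegal
W mobility = 3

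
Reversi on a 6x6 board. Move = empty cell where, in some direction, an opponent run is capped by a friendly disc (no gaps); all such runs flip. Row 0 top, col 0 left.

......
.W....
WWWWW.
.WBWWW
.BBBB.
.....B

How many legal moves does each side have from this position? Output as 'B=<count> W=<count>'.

Answer: B=9 W=5

Derivation:
-- B to move --
(0,0): flips 3 -> legal
(0,1): flips 3 -> legal
(0,2): no bracket -> illegal
(1,0): flips 1 -> legal
(1,2): flips 1 -> legal
(1,3): flips 2 -> legal
(1,4): flips 3 -> legal
(1,5): flips 2 -> legal
(2,5): flips 1 -> legal
(3,0): flips 1 -> legal
(4,0): no bracket -> illegal
(4,5): no bracket -> illegal
B mobility = 9
-- W to move --
(3,0): no bracket -> illegal
(4,0): no bracket -> illegal
(4,5): no bracket -> illegal
(5,0): flips 2 -> legal
(5,1): flips 2 -> legal
(5,2): flips 3 -> legal
(5,3): flips 3 -> legal
(5,4): flips 3 -> legal
W mobility = 5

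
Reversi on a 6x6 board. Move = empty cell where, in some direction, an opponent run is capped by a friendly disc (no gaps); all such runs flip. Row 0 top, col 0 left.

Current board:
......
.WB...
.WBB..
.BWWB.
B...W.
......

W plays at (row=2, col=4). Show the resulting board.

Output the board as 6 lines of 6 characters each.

Answer: ......
.WB...
.WWWW.
.BWWW.
B...W.
......

Derivation:
Place W at (2,4); scan 8 dirs for brackets.
Dir NW: first cell '.' (not opp) -> no flip
Dir N: first cell '.' (not opp) -> no flip
Dir NE: first cell '.' (not opp) -> no flip
Dir W: opp run (2,3) (2,2) capped by W -> flip
Dir E: first cell '.' (not opp) -> no flip
Dir SW: first cell 'W' (not opp) -> no flip
Dir S: opp run (3,4) capped by W -> flip
Dir SE: first cell '.' (not opp) -> no flip
All flips: (2,2) (2,3) (3,4)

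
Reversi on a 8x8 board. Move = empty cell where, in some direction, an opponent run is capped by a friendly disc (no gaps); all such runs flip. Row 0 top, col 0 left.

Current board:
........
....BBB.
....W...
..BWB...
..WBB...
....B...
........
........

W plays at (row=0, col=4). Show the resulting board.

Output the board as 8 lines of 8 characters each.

Answer: ....W...
....WBB.
....W...
..BWB...
..WBB...
....B...
........
........

Derivation:
Place W at (0,4); scan 8 dirs for brackets.
Dir NW: edge -> no flip
Dir N: edge -> no flip
Dir NE: edge -> no flip
Dir W: first cell '.' (not opp) -> no flip
Dir E: first cell '.' (not opp) -> no flip
Dir SW: first cell '.' (not opp) -> no flip
Dir S: opp run (1,4) capped by W -> flip
Dir SE: opp run (1,5), next='.' -> no flip
All flips: (1,4)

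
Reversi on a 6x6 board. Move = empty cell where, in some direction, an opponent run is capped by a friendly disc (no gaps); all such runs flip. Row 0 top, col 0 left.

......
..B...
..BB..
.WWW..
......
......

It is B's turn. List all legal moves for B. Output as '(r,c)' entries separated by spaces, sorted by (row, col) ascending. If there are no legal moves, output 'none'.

Answer: (4,0) (4,1) (4,2) (4,3) (4,4)

Derivation:
(2,0): no bracket -> illegal
(2,1): no bracket -> illegal
(2,4): no bracket -> illegal
(3,0): no bracket -> illegal
(3,4): no bracket -> illegal
(4,0): flips 1 -> legal
(4,1): flips 1 -> legal
(4,2): flips 1 -> legal
(4,3): flips 1 -> legal
(4,4): flips 1 -> legal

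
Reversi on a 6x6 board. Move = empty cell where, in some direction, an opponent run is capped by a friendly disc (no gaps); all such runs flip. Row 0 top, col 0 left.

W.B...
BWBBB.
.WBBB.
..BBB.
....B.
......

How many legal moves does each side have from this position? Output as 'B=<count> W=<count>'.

Answer: B=2 W=6

Derivation:
-- B to move --
(0,1): no bracket -> illegal
(2,0): flips 2 -> legal
(3,0): flips 1 -> legal
(3,1): no bracket -> illegal
B mobility = 2
-- W to move --
(0,1): no bracket -> illegal
(0,3): flips 1 -> legal
(0,4): no bracket -> illegal
(0,5): no bracket -> illegal
(1,5): flips 3 -> legal
(2,0): flips 1 -> legal
(2,5): flips 3 -> legal
(3,1): no bracket -> illegal
(3,5): no bracket -> illegal
(4,1): no bracket -> illegal
(4,2): no bracket -> illegal
(4,3): flips 1 -> legal
(4,5): no bracket -> illegal
(5,3): no bracket -> illegal
(5,4): no bracket -> illegal
(5,5): flips 3 -> legal
W mobility = 6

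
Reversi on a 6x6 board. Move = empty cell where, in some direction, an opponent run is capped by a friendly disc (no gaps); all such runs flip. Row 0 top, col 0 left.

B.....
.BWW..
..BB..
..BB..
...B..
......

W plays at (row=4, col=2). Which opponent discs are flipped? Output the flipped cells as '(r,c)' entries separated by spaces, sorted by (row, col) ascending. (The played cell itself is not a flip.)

Answer: (2,2) (3,2)

Derivation:
Dir NW: first cell '.' (not opp) -> no flip
Dir N: opp run (3,2) (2,2) capped by W -> flip
Dir NE: opp run (3,3), next='.' -> no flip
Dir W: first cell '.' (not opp) -> no flip
Dir E: opp run (4,3), next='.' -> no flip
Dir SW: first cell '.' (not opp) -> no flip
Dir S: first cell '.' (not opp) -> no flip
Dir SE: first cell '.' (not opp) -> no flip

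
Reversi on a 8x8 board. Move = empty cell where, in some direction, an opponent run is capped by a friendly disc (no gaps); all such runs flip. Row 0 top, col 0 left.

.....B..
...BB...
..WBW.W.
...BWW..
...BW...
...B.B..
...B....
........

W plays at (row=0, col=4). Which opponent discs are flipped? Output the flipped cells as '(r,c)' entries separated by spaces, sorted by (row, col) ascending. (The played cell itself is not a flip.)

Dir NW: edge -> no flip
Dir N: edge -> no flip
Dir NE: edge -> no flip
Dir W: first cell '.' (not opp) -> no flip
Dir E: opp run (0,5), next='.' -> no flip
Dir SW: opp run (1,3) capped by W -> flip
Dir S: opp run (1,4) capped by W -> flip
Dir SE: first cell '.' (not opp) -> no flip

Answer: (1,3) (1,4)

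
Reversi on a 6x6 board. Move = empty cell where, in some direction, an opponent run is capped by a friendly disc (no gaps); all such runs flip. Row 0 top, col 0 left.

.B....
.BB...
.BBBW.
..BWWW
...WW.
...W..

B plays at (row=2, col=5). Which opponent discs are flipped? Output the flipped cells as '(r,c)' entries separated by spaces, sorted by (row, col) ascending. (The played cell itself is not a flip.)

Dir NW: first cell '.' (not opp) -> no flip
Dir N: first cell '.' (not opp) -> no flip
Dir NE: edge -> no flip
Dir W: opp run (2,4) capped by B -> flip
Dir E: edge -> no flip
Dir SW: opp run (3,4) (4,3), next='.' -> no flip
Dir S: opp run (3,5), next='.' -> no flip
Dir SE: edge -> no flip

Answer: (2,4)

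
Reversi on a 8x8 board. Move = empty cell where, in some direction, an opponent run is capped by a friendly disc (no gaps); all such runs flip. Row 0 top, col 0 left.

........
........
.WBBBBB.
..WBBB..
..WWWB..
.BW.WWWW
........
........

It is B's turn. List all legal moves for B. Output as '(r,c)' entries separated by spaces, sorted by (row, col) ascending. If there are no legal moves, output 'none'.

Answer: (2,0) (3,1) (4,1) (5,3) (6,1) (6,2) (6,3) (6,4) (6,5) (6,6) (6,7)

Derivation:
(1,0): no bracket -> illegal
(1,1): no bracket -> illegal
(1,2): no bracket -> illegal
(2,0): flips 1 -> legal
(3,0): no bracket -> illegal
(3,1): flips 1 -> legal
(4,1): flips 4 -> legal
(4,6): no bracket -> illegal
(4,7): no bracket -> illegal
(5,3): flips 3 -> legal
(6,1): flips 2 -> legal
(6,2): flips 3 -> legal
(6,3): flips 1 -> legal
(6,4): flips 2 -> legal
(6,5): flips 1 -> legal
(6,6): flips 2 -> legal
(6,7): flips 1 -> legal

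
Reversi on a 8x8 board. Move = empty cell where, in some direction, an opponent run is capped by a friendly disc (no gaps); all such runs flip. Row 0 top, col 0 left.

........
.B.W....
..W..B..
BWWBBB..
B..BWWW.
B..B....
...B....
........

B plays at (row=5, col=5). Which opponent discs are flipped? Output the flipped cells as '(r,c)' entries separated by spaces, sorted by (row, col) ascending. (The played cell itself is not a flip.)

Dir NW: opp run (4,4) capped by B -> flip
Dir N: opp run (4,5) capped by B -> flip
Dir NE: opp run (4,6), next='.' -> no flip
Dir W: first cell '.' (not opp) -> no flip
Dir E: first cell '.' (not opp) -> no flip
Dir SW: first cell '.' (not opp) -> no flip
Dir S: first cell '.' (not opp) -> no flip
Dir SE: first cell '.' (not opp) -> no flip

Answer: (4,4) (4,5)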